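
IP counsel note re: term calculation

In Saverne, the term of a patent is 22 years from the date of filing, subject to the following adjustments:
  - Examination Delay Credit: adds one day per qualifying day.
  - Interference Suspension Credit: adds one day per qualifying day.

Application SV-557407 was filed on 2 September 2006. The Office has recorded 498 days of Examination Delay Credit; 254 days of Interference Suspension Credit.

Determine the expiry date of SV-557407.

2030-09-24

Base term: filing date + 22 years → 2 September 2028.
Examination Delay Credit: +498 days → 13 January 2030.
Interference Suspension Credit: +254 days → 24 September 2030.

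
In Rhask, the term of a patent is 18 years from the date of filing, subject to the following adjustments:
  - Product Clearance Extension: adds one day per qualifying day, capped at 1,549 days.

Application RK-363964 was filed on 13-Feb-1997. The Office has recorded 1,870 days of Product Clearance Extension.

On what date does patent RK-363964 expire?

May 12, 2019

Base term: filing date + 18 years → 13 February 2015.
Product Clearance Extension: 1870 days claimed exceeds the 1549-day cap, so +1549 days → 12 May 2019.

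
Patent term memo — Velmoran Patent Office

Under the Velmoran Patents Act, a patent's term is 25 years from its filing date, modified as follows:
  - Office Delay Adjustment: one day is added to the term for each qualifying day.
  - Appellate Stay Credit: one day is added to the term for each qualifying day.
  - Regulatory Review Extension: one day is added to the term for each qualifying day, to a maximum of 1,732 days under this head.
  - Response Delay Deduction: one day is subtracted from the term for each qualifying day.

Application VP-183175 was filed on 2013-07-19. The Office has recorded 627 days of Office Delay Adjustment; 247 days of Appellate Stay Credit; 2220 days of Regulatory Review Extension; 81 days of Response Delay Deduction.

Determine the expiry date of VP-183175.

Base term: filing date + 25 years → 19 July 2038.
Office Delay Adjustment: +627 days → 6 April 2040.
Appellate Stay Credit: +247 days → 9 December 2040.
Regulatory Review Extension: 2220 days claimed exceeds the 1732-day cap, so +1732 days → 6 September 2045.
Response Delay Deduction: −81 days → 17 June 2045.

2045-06-17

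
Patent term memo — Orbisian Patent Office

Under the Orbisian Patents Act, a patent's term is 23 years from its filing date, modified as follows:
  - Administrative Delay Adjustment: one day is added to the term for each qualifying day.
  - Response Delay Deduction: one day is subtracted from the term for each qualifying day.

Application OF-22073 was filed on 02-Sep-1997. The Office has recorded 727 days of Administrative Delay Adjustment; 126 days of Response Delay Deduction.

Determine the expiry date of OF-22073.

Base term: filing date + 23 years → 2 September 2020.
Administrative Delay Adjustment: +727 days → 30 August 2022.
Response Delay Deduction: −126 days → 26 April 2022.

2022-04-26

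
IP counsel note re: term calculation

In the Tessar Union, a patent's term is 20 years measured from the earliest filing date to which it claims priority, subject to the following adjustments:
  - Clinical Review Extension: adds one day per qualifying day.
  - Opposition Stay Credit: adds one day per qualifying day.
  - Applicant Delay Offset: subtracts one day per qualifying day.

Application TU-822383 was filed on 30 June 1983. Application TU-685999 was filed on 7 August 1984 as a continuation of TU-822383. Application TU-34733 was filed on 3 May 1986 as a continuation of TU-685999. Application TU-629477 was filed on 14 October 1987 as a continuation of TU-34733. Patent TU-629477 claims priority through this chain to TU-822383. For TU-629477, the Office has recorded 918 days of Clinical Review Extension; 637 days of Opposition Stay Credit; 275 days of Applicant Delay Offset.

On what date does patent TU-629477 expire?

Earliest priority filing: 30 June 1983.
Base term: 30 June 1983 + 20 years → 30 June 2003.
Clinical Review Extension: +918 days → 3 January 2006.
Opposition Stay Credit: +637 days → 2 October 2007.
Applicant Delay Offset: −275 days → 31 December 2006.

2006-12-31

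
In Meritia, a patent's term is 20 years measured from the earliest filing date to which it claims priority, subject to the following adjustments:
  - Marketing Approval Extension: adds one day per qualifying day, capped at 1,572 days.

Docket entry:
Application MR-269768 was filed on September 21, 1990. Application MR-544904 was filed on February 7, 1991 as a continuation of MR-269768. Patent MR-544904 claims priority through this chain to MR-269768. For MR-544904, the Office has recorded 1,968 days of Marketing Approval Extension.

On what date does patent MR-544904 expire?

January 10, 2015

Earliest priority filing: 21 September 1990.
Base term: 21 September 1990 + 20 years → 21 September 2010.
Marketing Approval Extension: 1968 days claimed exceeds the 1572-day cap, so +1572 days → 10 January 2015.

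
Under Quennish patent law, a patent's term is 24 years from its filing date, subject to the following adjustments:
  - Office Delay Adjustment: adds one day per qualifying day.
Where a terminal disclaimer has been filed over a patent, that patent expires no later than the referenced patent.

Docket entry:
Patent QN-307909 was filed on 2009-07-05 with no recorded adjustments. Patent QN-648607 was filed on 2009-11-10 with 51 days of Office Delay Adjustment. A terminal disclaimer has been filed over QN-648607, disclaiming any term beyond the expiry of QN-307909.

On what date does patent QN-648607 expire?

July 5, 2033

Natural term of QN-648607:
  Base: filing + 24 years → 10 November 2033.
  Office Delay Adjustment: +51 days → 31 December 2033.
Expiry of referenced patent QN-307909:
  Base: filing + 24 years → 5 July 2033.
Terminal disclaimer: QN-648607 expires on the earlier of 31 December 2033 and 5 July 2033.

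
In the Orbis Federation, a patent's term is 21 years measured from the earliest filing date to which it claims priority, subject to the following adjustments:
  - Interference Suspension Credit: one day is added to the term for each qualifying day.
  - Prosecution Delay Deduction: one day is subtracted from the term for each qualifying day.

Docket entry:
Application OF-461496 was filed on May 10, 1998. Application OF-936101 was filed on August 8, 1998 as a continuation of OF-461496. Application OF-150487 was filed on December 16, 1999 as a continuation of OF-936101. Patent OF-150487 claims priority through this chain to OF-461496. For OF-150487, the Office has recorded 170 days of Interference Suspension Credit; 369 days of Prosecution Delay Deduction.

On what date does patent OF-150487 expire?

October 23, 2018

Earliest priority filing: 10 May 1998.
Base term: 10 May 1998 + 21 years → 10 May 2019.
Interference Suspension Credit: +170 days → 27 October 2019.
Prosecution Delay Deduction: −369 days → 23 October 2018.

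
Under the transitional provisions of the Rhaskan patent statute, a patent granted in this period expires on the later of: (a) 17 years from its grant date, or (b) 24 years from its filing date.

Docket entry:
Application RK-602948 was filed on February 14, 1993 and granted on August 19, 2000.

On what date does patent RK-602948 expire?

2017-08-19

(a) grant + 17 years → 19 August 2017.
(b) filing + 24 years → 14 February 2017.
Later of the two: 19 August 2017.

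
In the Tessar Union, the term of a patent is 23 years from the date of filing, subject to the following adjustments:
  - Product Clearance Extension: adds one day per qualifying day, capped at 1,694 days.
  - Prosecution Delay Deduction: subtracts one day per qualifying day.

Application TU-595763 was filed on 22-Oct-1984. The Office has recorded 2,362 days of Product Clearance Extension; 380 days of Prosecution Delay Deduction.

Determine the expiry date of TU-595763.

2011-05-28

Base term: filing date + 23 years → 22 October 2007.
Product Clearance Extension: 2362 days claimed exceeds the 1694-day cap, so +1694 days → 11 June 2012.
Prosecution Delay Deduction: −380 days → 28 May 2011.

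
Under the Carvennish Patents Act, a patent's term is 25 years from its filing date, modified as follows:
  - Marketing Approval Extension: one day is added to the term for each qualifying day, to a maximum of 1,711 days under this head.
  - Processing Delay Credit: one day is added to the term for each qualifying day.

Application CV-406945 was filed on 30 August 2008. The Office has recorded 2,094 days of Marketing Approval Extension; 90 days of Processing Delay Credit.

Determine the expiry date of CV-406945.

Base term: filing date + 25 years → 30 August 2033.
Marketing Approval Extension: 2094 days claimed exceeds the 1711-day cap, so +1711 days → 7 May 2038.
Processing Delay Credit: +90 days → 5 August 2038.

2038-08-05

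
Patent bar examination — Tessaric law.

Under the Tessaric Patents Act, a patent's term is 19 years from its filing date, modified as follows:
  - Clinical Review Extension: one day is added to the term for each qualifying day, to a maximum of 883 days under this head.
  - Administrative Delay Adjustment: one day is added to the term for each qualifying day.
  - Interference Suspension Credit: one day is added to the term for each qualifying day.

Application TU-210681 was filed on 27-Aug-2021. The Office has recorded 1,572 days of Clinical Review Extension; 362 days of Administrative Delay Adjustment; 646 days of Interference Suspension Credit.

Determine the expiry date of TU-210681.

Base term: filing date + 19 years → 27 August 2040.
Clinical Review Extension: 1572 days claimed exceeds the 883-day cap, so +883 days → 27 January 2043.
Administrative Delay Adjustment: +362 days → 24 January 2044.
Interference Suspension Credit: +646 days → 31 October 2045.

2045-10-31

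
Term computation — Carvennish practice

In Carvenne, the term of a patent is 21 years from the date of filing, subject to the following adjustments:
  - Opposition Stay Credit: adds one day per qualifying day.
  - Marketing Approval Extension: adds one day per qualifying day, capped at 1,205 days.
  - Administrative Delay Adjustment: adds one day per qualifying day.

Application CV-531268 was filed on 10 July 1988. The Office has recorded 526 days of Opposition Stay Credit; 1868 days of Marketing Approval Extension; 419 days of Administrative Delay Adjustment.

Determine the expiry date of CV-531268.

May 30, 2015

Base term: filing date + 21 years → 10 July 2009.
Opposition Stay Credit: +526 days → 18 December 2010.
Marketing Approval Extension: 1868 days claimed exceeds the 1205-day cap, so +1205 days → 6 April 2014.
Administrative Delay Adjustment: +419 days → 30 May 2015.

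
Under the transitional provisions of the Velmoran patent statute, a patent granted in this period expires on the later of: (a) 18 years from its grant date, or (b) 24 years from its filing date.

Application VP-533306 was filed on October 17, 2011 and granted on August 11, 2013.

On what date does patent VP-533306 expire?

2035-10-17

(a) grant + 18 years → 11 August 2031.
(b) filing + 24 years → 17 October 2035.
Later of the two: 17 October 2035.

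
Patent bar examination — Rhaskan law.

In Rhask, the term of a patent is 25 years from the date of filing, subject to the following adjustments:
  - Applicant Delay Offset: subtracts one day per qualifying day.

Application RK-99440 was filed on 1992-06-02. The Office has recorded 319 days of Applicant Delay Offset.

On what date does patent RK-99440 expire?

July 18, 2016

Base term: filing date + 25 years → 2 June 2017.
Applicant Delay Offset: −319 days → 18 July 2016.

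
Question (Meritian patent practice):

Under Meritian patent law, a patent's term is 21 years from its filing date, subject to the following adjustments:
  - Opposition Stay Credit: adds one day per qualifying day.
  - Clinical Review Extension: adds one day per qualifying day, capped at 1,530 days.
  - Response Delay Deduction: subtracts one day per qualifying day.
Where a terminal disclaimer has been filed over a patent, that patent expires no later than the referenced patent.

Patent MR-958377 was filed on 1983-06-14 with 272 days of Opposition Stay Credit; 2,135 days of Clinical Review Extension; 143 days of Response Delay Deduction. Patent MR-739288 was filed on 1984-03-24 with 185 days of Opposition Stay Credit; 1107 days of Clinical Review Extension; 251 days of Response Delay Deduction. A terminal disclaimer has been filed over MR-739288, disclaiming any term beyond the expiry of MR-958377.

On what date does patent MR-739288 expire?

Natural term of MR-739288:
  Base: filing + 21 years → 24 March 2005.
  Opposition Stay Credit: +185 days → 25 September 2005.
  Clinical Review Extension: 1107 days (within the 1530-day cap) → +1107 days → 6 October 2008.
  Response Delay Deduction: −251 days → 29 January 2008.
Expiry of referenced patent MR-958377:
  Base: filing + 21 years → 14 June 2004.
  Opposition Stay Credit: +272 days → 13 March 2005.
  Clinical Review Extension: 2135 days claimed exceeds the 1530-day cap, so +1530 days → 21 May 2009.
  Response Delay Deduction: −143 days → 29 December 2008.
Terminal disclaimer: MR-739288 expires on the earlier of 29 January 2008 and 29 December 2008.

2008-01-29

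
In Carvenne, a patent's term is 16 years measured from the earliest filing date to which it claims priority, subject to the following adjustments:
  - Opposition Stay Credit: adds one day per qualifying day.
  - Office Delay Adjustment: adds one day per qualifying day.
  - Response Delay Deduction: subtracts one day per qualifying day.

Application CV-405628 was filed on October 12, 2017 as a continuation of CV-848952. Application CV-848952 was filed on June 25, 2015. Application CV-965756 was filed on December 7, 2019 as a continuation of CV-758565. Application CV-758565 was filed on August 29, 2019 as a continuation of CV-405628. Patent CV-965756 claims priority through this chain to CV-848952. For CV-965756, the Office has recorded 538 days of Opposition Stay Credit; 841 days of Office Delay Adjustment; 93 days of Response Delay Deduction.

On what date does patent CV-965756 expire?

2035-01-01

Earliest priority filing: 25 June 2015.
Base term: 25 June 2015 + 16 years → 25 June 2031.
Opposition Stay Credit: +538 days → 14 December 2032.
Office Delay Adjustment: +841 days → 4 April 2035.
Response Delay Deduction: −93 days → 1 January 2035.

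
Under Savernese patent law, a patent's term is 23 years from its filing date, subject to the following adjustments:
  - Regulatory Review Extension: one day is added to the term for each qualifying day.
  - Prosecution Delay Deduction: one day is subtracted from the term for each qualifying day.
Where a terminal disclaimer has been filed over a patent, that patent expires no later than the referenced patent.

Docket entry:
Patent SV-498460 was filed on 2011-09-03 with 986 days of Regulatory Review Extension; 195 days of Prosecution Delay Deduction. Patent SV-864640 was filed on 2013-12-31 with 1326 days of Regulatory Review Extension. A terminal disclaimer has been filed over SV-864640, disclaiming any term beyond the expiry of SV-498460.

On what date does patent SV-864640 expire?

2036-11-02

Natural term of SV-864640:
  Base: filing + 23 years → 31 December 2036.
  Regulatory Review Extension: +1326 days → 18 August 2040.
Expiry of referenced patent SV-498460:
  Base: filing + 23 years → 3 September 2034.
  Regulatory Review Extension: +986 days → 16 May 2037.
  Prosecution Delay Deduction: −195 days → 2 November 2036.
Terminal disclaimer: SV-864640 expires on the earlier of 18 August 2040 and 2 November 2036.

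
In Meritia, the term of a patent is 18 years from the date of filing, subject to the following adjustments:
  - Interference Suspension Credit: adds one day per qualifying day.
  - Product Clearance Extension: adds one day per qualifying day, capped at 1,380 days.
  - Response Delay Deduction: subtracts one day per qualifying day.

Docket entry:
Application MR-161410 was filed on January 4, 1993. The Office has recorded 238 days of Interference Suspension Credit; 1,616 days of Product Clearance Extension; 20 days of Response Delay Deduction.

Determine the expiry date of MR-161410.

May 21, 2015

Base term: filing date + 18 years → 4 January 2011.
Interference Suspension Credit: +238 days → 30 August 2011.
Product Clearance Extension: 1616 days claimed exceeds the 1380-day cap, so +1380 days → 10 June 2015.
Response Delay Deduction: −20 days → 21 May 2015.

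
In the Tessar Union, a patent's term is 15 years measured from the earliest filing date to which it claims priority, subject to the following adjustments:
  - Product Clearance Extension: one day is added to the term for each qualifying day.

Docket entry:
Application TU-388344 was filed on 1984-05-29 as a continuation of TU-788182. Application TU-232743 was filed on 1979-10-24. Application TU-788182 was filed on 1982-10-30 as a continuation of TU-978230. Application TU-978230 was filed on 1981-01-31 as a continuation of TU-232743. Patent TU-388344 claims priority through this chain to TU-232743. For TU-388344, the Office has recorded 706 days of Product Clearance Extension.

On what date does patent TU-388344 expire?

Earliest priority filing: 24 October 1979.
Base term: 24 October 1979 + 15 years → 24 October 1994.
Product Clearance Extension: +706 days → 29 September 1996.

1996-09-29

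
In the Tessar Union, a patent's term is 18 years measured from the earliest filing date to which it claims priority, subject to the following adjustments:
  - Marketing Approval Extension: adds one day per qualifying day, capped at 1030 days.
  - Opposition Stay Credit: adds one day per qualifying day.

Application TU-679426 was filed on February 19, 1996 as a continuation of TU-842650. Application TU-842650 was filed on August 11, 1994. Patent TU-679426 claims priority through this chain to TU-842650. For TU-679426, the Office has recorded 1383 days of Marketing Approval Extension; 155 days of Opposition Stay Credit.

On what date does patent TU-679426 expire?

2015-11-09

Earliest priority filing: 11 August 1994.
Base term: 11 August 1994 + 18 years → 11 August 2012.
Marketing Approval Extension: 1383 days claimed exceeds the 1030-day cap, so +1030 days → 7 June 2015.
Opposition Stay Credit: +155 days → 9 November 2015.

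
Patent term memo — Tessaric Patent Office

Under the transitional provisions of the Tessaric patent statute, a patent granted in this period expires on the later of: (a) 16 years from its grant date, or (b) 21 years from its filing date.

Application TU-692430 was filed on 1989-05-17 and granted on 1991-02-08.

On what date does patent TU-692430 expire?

(a) grant + 16 years → 8 February 2007.
(b) filing + 21 years → 17 May 2010.
Later of the two: 17 May 2010.

May 17, 2010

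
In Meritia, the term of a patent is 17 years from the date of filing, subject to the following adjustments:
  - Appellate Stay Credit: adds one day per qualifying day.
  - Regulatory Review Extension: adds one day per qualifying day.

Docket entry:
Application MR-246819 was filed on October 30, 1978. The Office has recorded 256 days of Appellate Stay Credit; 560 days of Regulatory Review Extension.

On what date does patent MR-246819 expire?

Base term: filing date + 17 years → 30 October 1995.
Appellate Stay Credit: +256 days → 12 July 1996.
Regulatory Review Extension: +560 days → 23 January 1998.

1998-01-23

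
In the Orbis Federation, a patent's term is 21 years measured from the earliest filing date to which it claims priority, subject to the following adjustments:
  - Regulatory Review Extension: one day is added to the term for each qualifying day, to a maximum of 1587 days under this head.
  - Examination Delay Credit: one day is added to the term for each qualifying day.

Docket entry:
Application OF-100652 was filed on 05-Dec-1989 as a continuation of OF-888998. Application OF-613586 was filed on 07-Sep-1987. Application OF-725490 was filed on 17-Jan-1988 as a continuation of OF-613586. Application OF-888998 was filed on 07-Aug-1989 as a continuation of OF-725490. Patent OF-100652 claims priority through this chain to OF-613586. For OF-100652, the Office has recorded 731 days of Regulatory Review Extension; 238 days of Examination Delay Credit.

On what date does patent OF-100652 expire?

Earliest priority filing: 7 September 1987.
Base term: 7 September 1987 + 21 years → 7 September 2008.
Regulatory Review Extension: 731 days (within the 1587-day cap) → +731 days → 8 September 2010.
Examination Delay Credit: +238 days → 4 May 2011.

2011-05-04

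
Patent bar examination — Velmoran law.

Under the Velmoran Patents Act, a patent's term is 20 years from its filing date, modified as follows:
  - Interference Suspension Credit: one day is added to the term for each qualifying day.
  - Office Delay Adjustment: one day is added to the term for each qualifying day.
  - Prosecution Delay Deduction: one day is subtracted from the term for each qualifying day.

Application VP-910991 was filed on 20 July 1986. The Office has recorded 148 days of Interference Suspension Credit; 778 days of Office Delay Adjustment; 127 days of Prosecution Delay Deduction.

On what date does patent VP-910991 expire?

Base term: filing date + 20 years → 20 July 2006.
Interference Suspension Credit: +148 days → 15 December 2006.
Office Delay Adjustment: +778 days → 31 January 2009.
Prosecution Delay Deduction: −127 days → 26 September 2008.

2008-09-26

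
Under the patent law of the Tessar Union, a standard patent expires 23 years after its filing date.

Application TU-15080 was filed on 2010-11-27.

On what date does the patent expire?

November 27, 2033

Filing date + 23 years → 27 November 2033.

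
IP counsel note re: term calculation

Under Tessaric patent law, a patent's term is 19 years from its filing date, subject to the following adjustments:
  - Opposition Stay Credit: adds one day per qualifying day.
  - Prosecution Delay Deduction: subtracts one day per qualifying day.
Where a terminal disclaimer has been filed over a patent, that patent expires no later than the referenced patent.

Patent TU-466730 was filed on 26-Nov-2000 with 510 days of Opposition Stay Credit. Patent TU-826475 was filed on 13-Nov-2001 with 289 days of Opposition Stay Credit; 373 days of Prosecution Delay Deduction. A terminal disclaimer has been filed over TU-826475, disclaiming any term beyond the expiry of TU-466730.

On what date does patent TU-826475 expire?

August 21, 2020

Natural term of TU-826475:
  Base: filing + 19 years → 13 November 2020.
  Opposition Stay Credit: +289 days → 29 August 2021.
  Prosecution Delay Deduction: −373 days → 21 August 2020.
Expiry of referenced patent TU-466730:
  Base: filing + 19 years → 26 November 2019.
  Opposition Stay Credit: +510 days → 19 April 2021.
Terminal disclaimer: TU-826475 expires on the earlier of 21 August 2020 and 19 April 2021.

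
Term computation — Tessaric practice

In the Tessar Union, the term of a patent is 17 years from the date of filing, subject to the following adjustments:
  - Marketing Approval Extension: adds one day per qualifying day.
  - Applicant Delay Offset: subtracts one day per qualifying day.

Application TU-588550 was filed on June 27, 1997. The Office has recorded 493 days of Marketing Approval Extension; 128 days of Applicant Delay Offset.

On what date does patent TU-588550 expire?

Base term: filing date + 17 years → 27 June 2014.
Marketing Approval Extension: +493 days → 2 November 2015.
Applicant Delay Offset: −128 days → 27 June 2015.

2015-06-27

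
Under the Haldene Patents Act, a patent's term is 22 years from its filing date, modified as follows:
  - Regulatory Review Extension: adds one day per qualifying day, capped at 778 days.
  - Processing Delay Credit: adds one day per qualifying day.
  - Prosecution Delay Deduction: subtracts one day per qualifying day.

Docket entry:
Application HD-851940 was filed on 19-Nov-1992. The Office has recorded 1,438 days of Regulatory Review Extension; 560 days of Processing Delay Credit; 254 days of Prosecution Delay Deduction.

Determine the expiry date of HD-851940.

November 7, 2017

Base term: filing date + 22 years → 19 November 2014.
Regulatory Review Extension: 1438 days claimed exceeds the 778-day cap, so +778 days → 5 January 2017.
Processing Delay Credit: +560 days → 19 July 2018.
Prosecution Delay Deduction: −254 days → 7 November 2017.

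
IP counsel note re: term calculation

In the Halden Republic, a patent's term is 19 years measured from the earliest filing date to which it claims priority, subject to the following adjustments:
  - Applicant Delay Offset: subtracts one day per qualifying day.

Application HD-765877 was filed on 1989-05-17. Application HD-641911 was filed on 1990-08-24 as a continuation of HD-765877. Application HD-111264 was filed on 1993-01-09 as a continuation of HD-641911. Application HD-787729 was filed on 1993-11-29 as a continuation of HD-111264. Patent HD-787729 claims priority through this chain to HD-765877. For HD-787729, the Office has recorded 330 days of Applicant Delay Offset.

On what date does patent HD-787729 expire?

2007-06-22

Earliest priority filing: 17 May 1989.
Base term: 17 May 1989 + 19 years → 17 May 2008.
Applicant Delay Offset: −330 days → 22 June 2007.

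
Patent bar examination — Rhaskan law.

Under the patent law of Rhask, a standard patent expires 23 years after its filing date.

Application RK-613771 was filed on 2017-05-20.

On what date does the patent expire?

2040-05-20

Filing date + 23 years → 20 May 2040.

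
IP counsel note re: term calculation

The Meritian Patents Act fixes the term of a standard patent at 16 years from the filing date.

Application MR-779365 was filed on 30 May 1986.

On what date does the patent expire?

2002-05-30

Filing date + 16 years → 30 May 2002.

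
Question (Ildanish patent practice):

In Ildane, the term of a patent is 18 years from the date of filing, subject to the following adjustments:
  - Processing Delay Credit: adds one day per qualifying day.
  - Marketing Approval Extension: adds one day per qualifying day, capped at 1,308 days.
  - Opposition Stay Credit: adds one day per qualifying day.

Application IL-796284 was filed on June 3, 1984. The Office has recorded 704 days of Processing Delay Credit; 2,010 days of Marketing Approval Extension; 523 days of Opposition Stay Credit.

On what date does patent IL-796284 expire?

2009-05-12

Base term: filing date + 18 years → 3 June 2002.
Processing Delay Credit: +704 days → 7 May 2004.
Marketing Approval Extension: 2010 days claimed exceeds the 1308-day cap, so +1308 days → 6 December 2007.
Opposition Stay Credit: +523 days → 12 May 2009.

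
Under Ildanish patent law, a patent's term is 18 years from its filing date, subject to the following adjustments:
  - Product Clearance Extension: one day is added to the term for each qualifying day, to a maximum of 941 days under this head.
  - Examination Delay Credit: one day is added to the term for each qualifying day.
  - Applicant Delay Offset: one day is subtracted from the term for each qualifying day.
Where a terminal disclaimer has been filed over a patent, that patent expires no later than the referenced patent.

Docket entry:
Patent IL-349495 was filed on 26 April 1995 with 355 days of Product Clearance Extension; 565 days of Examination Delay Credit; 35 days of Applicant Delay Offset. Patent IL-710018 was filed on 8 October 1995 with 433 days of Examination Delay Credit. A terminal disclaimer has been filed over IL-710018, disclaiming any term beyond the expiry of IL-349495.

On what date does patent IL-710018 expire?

Natural term of IL-710018:
  Base: filing + 18 years → 8 October 2013.
  Examination Delay Credit: +433 days → 15 December 2014.
Expiry of referenced patent IL-349495:
  Base: filing + 18 years → 26 April 2013.
  Product Clearance Extension: 355 days (within the 941-day cap) → +355 days → 16 April 2014.
  Examination Delay Credit: +565 days → 2 November 2015.
  Applicant Delay Offset: −35 days → 28 September 2015.
Terminal disclaimer: IL-710018 expires on the earlier of 15 December 2014 and 28 September 2015.

2014-12-15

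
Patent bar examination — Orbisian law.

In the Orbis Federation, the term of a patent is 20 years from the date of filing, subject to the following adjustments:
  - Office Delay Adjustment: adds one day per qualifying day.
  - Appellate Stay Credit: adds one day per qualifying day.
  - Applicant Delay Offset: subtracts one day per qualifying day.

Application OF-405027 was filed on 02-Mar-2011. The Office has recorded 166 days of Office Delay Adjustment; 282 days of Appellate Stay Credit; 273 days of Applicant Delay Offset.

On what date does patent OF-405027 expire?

August 24, 2031

Base term: filing date + 20 years → 2 March 2031.
Office Delay Adjustment: +166 days → 15 August 2031.
Appellate Stay Credit: +282 days → 23 May 2032.
Applicant Delay Offset: −273 days → 24 August 2031.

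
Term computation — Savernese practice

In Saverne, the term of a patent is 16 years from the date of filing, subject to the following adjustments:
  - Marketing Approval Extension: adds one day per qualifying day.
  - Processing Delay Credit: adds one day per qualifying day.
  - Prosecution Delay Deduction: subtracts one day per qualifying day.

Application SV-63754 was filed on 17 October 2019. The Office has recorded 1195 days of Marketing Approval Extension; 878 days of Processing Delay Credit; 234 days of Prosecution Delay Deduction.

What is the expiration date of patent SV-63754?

Base term: filing date + 16 years → 17 October 2035.
Marketing Approval Extension: +1195 days → 24 January 2039.
Processing Delay Credit: +878 days → 20 June 2041.
Prosecution Delay Deduction: −234 days → 29 October 2040.

October 29, 2040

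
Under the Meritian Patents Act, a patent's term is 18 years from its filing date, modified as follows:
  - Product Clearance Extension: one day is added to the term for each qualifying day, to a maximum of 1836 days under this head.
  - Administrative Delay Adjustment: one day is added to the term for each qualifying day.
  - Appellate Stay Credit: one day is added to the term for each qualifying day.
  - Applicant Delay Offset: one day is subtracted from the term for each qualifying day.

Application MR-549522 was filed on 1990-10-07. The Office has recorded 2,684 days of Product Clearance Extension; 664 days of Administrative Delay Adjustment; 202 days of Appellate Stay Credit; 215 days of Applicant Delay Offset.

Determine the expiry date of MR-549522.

July 30, 2015

Base term: filing date + 18 years → 7 October 2008.
Product Clearance Extension: 2684 days claimed exceeds the 1836-day cap, so +1836 days → 17 October 2013.
Administrative Delay Adjustment: +664 days → 12 August 2015.
Appellate Stay Credit: +202 days → 1 March 2016.
Applicant Delay Offset: −215 days → 30 July 2015.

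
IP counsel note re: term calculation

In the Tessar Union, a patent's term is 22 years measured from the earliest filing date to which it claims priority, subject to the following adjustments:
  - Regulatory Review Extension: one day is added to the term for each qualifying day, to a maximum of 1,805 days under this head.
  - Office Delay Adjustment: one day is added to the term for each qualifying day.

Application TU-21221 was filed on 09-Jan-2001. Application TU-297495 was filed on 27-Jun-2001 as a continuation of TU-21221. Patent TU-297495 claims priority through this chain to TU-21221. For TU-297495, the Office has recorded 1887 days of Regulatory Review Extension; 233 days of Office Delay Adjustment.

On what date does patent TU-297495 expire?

Earliest priority filing: 9 January 2001.
Base term: 9 January 2001 + 22 years → 9 January 2023.
Regulatory Review Extension: 1887 days claimed exceeds the 1805-day cap, so +1805 days → 19 December 2027.
Office Delay Adjustment: +233 days → 8 August 2028.

August 8, 2028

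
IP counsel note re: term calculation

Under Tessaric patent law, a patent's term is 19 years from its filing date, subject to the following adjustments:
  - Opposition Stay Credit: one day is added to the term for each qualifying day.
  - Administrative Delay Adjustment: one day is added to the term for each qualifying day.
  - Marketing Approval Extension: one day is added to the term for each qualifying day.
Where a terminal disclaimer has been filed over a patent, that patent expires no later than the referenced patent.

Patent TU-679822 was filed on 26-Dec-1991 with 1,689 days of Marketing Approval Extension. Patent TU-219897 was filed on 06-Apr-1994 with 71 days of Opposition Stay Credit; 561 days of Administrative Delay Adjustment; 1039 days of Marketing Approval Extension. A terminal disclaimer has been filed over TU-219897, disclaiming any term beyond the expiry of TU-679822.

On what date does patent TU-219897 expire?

Natural term of TU-219897:
  Base: filing + 19 years → 6 April 2013.
  Opposition Stay Credit: +71 days → 16 June 2013.
  Administrative Delay Adjustment: +561 days → 29 December 2014.
  Marketing Approval Extension: +1039 days → 2 November 2017.
Expiry of referenced patent TU-679822:
  Base: filing + 19 years → 26 December 2010.
  Marketing Approval Extension: +1689 days → 11 August 2015.
Terminal disclaimer: TU-219897 expires on the earlier of 2 November 2017 and 11 August 2015.

August 11, 2015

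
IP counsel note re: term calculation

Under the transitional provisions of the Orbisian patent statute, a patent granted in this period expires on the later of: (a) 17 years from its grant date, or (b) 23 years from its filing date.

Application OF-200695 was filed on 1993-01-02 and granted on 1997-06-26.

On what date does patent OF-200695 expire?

(a) grant + 17 years → 26 June 2014.
(b) filing + 23 years → 2 January 2016.
Later of the two: 2 January 2016.

2016-01-02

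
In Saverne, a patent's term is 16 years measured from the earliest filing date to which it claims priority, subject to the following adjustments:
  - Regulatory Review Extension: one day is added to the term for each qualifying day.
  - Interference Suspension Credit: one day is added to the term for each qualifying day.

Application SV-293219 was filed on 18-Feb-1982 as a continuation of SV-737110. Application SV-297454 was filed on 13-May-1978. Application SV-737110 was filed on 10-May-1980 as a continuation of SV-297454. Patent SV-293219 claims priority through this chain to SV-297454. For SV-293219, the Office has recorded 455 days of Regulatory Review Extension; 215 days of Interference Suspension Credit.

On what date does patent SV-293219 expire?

Earliest priority filing: 13 May 1978.
Base term: 13 May 1978 + 16 years → 13 May 1994.
Regulatory Review Extension: +455 days → 11 August 1995.
Interference Suspension Credit: +215 days → 13 March 1996.

1996-03-13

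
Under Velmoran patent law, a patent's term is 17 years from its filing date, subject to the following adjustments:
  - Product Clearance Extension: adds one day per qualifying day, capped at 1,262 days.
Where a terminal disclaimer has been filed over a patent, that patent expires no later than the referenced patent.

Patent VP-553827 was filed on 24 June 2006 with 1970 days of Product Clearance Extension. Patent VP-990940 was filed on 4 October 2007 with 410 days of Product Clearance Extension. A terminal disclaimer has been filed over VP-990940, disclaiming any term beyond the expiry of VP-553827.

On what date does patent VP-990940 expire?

November 18, 2025

Natural term of VP-990940:
  Base: filing + 17 years → 4 October 2024.
  Product Clearance Extension: 410 days (within the 1262-day cap) → +410 days → 18 November 2025.
Expiry of referenced patent VP-553827:
  Base: filing + 17 years → 24 June 2023.
  Product Clearance Extension: 1970 days claimed exceeds the 1262-day cap, so +1262 days → 7 December 2026.
Terminal disclaimer: VP-990940 expires on the earlier of 18 November 2025 and 7 December 2026.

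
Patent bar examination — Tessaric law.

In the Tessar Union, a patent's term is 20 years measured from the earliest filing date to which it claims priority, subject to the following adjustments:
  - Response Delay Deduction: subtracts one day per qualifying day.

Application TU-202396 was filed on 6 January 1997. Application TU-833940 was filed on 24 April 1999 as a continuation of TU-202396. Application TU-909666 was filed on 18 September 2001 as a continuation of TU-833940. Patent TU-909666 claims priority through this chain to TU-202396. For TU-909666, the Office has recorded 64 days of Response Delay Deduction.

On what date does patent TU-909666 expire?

Earliest priority filing: 6 January 1997.
Base term: 6 January 1997 + 20 years → 6 January 2017.
Response Delay Deduction: −64 days → 3 November 2016.

November 3, 2016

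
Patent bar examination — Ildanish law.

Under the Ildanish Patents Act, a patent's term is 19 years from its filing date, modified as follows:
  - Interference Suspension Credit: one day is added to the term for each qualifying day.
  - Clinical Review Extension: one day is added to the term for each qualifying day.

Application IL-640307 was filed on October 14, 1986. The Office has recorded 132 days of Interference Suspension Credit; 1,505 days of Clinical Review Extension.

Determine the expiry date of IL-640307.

Base term: filing date + 19 years → 14 October 2005.
Interference Suspension Credit: +132 days → 23 February 2006.
Clinical Review Extension: +1505 days → 8 April 2010.

2010-04-08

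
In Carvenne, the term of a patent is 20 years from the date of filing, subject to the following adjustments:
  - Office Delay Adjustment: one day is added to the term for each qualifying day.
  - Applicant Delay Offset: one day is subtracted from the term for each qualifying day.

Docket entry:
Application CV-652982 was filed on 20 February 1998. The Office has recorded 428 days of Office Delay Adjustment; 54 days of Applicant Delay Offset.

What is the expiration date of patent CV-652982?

March 1, 2019

Base term: filing date + 20 years → 20 February 2018.
Office Delay Adjustment: +428 days → 24 April 2019.
Applicant Delay Offset: −54 days → 1 March 2019.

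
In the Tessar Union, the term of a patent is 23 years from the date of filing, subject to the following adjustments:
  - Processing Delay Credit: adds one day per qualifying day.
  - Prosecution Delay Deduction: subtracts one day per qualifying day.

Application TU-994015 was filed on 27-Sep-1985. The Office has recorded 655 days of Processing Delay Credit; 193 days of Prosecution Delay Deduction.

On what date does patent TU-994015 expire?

Base term: filing date + 23 years → 27 September 2008.
Processing Delay Credit: +655 days → 14 July 2010.
Prosecution Delay Deduction: −193 days → 2 January 2010.

January 2, 2010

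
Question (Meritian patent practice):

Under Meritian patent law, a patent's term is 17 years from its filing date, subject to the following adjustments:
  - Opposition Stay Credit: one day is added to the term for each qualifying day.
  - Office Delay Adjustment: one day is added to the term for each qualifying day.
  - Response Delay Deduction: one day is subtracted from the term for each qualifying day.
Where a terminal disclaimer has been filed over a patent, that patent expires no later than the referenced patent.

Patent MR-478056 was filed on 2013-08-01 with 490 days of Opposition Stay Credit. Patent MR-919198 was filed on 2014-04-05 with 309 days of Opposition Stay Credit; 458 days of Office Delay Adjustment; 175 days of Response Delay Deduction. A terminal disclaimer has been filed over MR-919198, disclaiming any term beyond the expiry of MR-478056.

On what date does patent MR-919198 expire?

December 4, 2031

Natural term of MR-919198:
  Base: filing + 17 years → 5 April 2031.
  Opposition Stay Credit: +309 days → 8 February 2032.
  Office Delay Adjustment: +458 days → 11 May 2033.
  Response Delay Deduction: −175 days → 17 November 2032.
Expiry of referenced patent MR-478056:
  Base: filing + 17 years → 1 August 2030.
  Opposition Stay Credit: +490 days → 4 December 2031.
Terminal disclaimer: MR-919198 expires on the earlier of 17 November 2032 and 4 December 2031.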